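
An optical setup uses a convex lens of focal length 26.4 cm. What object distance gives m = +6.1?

m = −d_i/d_o ⇒ d_i = −m·d_o.
1/f = 1/d_o + 1/d_i = 1/d_o − 1/(m·d_o) = (1 − 1/m)/d_o, so d_o = f(1 − 1/m) = (26.40)(1 − 1/(+6.1)) = 22.1 cm.

22.1 cm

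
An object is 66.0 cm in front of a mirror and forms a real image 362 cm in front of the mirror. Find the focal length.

f = 55.8 cm (concave)

Real image ⇒ d_i = +362 cm.
1/f = 1/d_o + 1/d_i = 1/(66.0) + 1/(362) = 0.01791, so f = 55.8 cm.
Since f is positive, the mirror is concave.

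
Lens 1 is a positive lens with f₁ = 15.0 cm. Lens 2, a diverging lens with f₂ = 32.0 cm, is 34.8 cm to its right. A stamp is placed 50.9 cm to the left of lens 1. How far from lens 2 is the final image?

9.51 cm

Lens 1: 1/d_i1 = 1/f₁ − 1/d_o1 = 1/(15.0) − 1/(50.9) = 0.04702, so d_i1 = 21.27 cm.
The intermediate image is 21.27 cm to the right of lens 1, which is 34.8 − (21.27) = 13.53 cm to the left of lens 2, so d_o2 = +13.53 cm.
Lens 2 is diverging, so f₂ = −32.0 cm.
Lens 2: 1/d_i2 = 1/f₂ − 1/d_o2 = 1/(-32.0) − 1/(13.53) = -0.1052, so d_i2 = -9.51 cm.
The final image is virtual, 9.51 cm to the left of lens 2 (overall magnification ≈ -0.29).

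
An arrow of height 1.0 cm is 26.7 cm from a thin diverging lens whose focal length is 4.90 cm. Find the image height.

0.155 cm

For a diverging lens, f = -4.90 cm.
1/d_i = 1/f − 1/d_o = 1/(-4.900) − 1/(26.7) = -0.2415, so d_i = -4.140 cm.
m = −d_i/d_o = +0.1551.
|h_i| = |m|·h_o = 0.1551 × 1.0 = 0.155 cm. The image is virtual, upright and reduced, on the same side as the object.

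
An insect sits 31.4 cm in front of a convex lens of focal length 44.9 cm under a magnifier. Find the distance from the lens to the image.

104 cm

Thin-lens equation: 1/q = 1/f − 1/p = 1/(44.90) − 1/(31.4) = 0.02227 − 0.03185 = -0.009575, so q = -104 cm.
The image is virtual, upright and enlarged, on the same side as the object.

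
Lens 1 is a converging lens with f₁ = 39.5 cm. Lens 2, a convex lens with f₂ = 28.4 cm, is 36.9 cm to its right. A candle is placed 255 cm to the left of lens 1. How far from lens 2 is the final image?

7.31 cm

Lens 1: 1/d_i1 = 1/f₁ − 1/d_o1 = 1/(39.5) − 1/(255) = 0.02139, so d_i1 = 46.74 cm.
The intermediate image is 46.74 cm to the right of lens 1, which lies 9.840 cm to the right of lens 2 — a virtual object — so d_o2 = −9.840 cm.
Lens 2: 1/d_i2 = 1/f₂ − 1/d_o2 = 1/(28.4) − 1/(-9.840) = 0.1368, so d_i2 = 7.31 cm.
The final image is real, 7.31 cm to the right of lens 2 (overall magnification ≈ -0.14).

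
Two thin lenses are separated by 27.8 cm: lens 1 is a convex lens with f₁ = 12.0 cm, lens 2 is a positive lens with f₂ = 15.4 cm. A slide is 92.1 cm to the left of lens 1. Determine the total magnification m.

Lens 1: 1/d_i1 = 1/(12.0) − 1/(92.1) = 0.07248, so d_i1 = 13.80 cm; m₁ = −d_i1/d_o1 = -0.1498.
d_o2 = 27.8 − (13.80) = 14.00 cm.
Lens 2: 1/d_i2 = 1/(15.4) − 1/(14.00) = -0.006494, so d_i2 = -154.0 cm; m₂ = −d_i2/d_o2 = +11.00.
m = m₁·m₂ = (-0.1498)(+11.00) = -1.65.

m = -1.65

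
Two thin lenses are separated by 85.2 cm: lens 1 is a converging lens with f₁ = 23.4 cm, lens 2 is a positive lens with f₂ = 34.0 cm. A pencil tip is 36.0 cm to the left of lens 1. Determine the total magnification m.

Lens 1: 1/d_i1 = 1/(23.4) − 1/(36.0) = 0.01496, so d_i1 = 66.86 cm; m₁ = −d_i1/d_o1 = -1.857.
d_o2 = 85.2 − (66.86) = 18.34 cm.
Lens 2: 1/d_i2 = 1/(34.0) − 1/(18.34) = -0.02511, so d_i2 = -39.82 cm; m₂ = −d_i2/d_o2 = +2.171.
m = m₁·m₂ = (-1.857)(+2.171) = -4.03.

m = -4.03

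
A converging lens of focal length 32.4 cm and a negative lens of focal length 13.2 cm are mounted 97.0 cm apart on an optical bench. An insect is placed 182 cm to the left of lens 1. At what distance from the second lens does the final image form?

Lens 1: 1/d_i1 = 1/f₁ − 1/d_o1 = 1/(32.4) − 1/(182) = 0.02537, so d_i1 = 39.42 cm.
The intermediate image is 39.42 cm to the right of lens 1, which is 97.0 − (39.42) = 57.58 cm to the left of lens 2, so d_o2 = +57.58 cm.
Lens 2 is diverging, so f₂ = −13.2 cm.
Lens 2: 1/d_i2 = 1/f₂ − 1/d_o2 = 1/(-13.2) − 1/(57.58) = -0.09312, so d_i2 = -10.7 cm.
The final image is virtual, 10.7 cm to the left of lens 2 (overall magnification ≈ -0.040).

10.7 cm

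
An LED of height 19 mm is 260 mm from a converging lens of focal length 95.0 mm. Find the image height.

10.9 mm

1/d_i = 1/f − 1/d_o = 1/(95.00) − 1/(260) = 0.006680, so d_i = 149.7 mm.
m = −d_i/d_o = -0.5758.
|h_i| = |m|·h_o = 0.5758 × 19 = 10.9 mm. The image is real, inverted and reduced, on the far side of the lens.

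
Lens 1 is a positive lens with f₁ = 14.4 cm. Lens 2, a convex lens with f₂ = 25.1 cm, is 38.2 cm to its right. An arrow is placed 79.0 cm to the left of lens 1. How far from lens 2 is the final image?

115 cm

Lens 1: 1/d_i1 = 1/f₁ − 1/d_o1 = 1/(14.4) − 1/(79.0) = 0.05679, so d_i1 = 17.61 cm.
The intermediate image is 17.61 cm to the right of lens 1, which is 38.2 − (17.61) = 20.59 cm to the left of lens 2, so d_o2 = +20.59 cm.
Lens 2: 1/d_i2 = 1/f₂ − 1/d_o2 = 1/(25.1) − 1/(20.59) = -0.008727, so d_i2 = -115 cm.
The final image is virtual, 115 cm to the left of lens 2 (overall magnification ≈ -1.2).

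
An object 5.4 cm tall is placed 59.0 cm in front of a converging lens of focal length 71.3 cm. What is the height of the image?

1/d_i = 1/f − 1/d_o = 1/(71.30) − 1/(59.0) = -0.002924, so d_i = -342.0 cm.
m = −d_i/d_o = +5.797.
|h_i| = |m|·h_o = 5.797 × 5.4 = 31.3 cm. The image is virtual, upright and enlarged, on the same side as the object.

31.3 cm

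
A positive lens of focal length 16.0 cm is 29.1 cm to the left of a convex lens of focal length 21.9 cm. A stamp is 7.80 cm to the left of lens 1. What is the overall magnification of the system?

Lens 1: 1/d_i1 = 1/(16.0) − 1/(7.80) = -0.06571, so d_i1 = -15.22 cm; m₁ = −d_i1/d_o1 = +1.951.
d_o2 = 29.1 − (-15.22) = 44.32 cm.
Lens 2: 1/d_i2 = 1/(21.9) − 1/(44.32) = 0.02310, so d_i2 = 43.29 cm; m₂ = −d_i2/d_o2 = -0.9768.
m = m₁·m₂ = (+1.951)(-0.9768) = -1.91.

m = -1.91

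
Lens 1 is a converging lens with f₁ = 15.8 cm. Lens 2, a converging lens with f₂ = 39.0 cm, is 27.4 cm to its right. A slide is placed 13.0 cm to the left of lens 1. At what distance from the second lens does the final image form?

63.6 cm

Lens 1: 1/d_i1 = 1/f₁ − 1/d_o1 = 1/(15.8) − 1/(13.0) = -0.01363, so d_i1 = -73.36 cm.
The intermediate image is 73.36 cm to the left of lens 1 (virtual), which is 27.4 − (-73.36) = 100.8 cm to the left of lens 2, so d_o2 = +100.8 cm.
Lens 2: 1/d_i2 = 1/f₂ − 1/d_o2 = 1/(39.0) − 1/(100.8) = 0.01572, so d_i2 = 63.6 cm.
The final image is real, 63.6 cm to the right of lens 2 (overall magnification ≈ -3.6).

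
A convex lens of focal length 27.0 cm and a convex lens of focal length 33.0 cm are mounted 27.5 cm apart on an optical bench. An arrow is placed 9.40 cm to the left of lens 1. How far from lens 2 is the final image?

155 cm

Lens 1: 1/d_i1 = 1/f₁ − 1/d_o1 = 1/(27.0) − 1/(9.40) = -0.06935, so d_i1 = -14.42 cm.
The intermediate image is 14.42 cm to the left of lens 1 (virtual), which is 27.5 − (-14.42) = 41.92 cm to the left of lens 2, so d_o2 = +41.92 cm.
Lens 2: 1/d_i2 = 1/f₂ − 1/d_o2 = 1/(33.0) − 1/(41.92) = 0.006448, so d_i2 = 155 cm.
The final image is real, 155 cm to the right of lens 2 (overall magnification ≈ -5.7).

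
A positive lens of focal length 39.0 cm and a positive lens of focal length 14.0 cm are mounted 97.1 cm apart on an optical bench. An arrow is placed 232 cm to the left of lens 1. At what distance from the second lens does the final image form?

19.4 cm

Lens 1: 1/d_i1 = 1/f₁ − 1/d_o1 = 1/(39.0) − 1/(232) = 0.02133, so d_i1 = 46.88 cm.
The intermediate image is 46.88 cm to the right of lens 1, which is 97.1 − (46.88) = 50.22 cm to the left of lens 2, so d_o2 = +50.22 cm.
Lens 2: 1/d_i2 = 1/f₂ − 1/d_o2 = 1/(14.0) − 1/(50.22) = 0.05152, so d_i2 = 19.4 cm.
The final image is real, 19.4 cm to the right of lens 2 (overall magnification ≈ 0.078).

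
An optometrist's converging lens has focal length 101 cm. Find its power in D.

f = 101 cm = 1.01 m.
P = 1/f = 1/(1.01 m) = +0.990 D.

P = +0.990 D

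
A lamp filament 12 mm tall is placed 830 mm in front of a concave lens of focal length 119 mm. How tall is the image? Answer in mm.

1.50 mm

For a concave lens, f = -119 mm.
1/d_i = 1/f − 1/d_o = 1/(-119.0) − 1/(830) = -0.009608, so d_i = -104.1 mm.
m = −d_i/d_o = +0.1254.
|h_i| = |m|·h_o = 0.1254 × 12 = 1.50 mm. The image is virtual, upright and reduced, on the same side as the object.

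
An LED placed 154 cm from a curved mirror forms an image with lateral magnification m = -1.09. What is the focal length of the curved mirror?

f = 80.3 cm (concave)

m = −d_i/d_o ⇒ d_i = −m·d_o = −(-1.09)·(154) = 167.9 cm.
1/f = 1/d_o + 1/d_i = 1/(154) + 1/(167.9) = 0.01245, so f = 80.3 cm.
Since f is positive, the curved mirror is concave.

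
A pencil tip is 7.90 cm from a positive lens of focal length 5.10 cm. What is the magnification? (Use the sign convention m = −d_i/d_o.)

1/d_i = 1/f − 1/d_o = 1/(5.100) − 1/(7.90) = 0.06950, so d_i = 14.39 cm.
m = −d_i/d_o = −(14.39)/(7.90) = -1.82.
The image is real, inverted and enlarged, on the far side of the lens.

m = -1.82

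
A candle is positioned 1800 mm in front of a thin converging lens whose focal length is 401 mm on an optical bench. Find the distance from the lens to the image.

Thin-lens equation: 1/q = 1/f − 1/p = 1/(401.0) − 1/(1800) = 0.002494 − 0.0005556 = 0.001938, so q = 516 mm.
The image is real, inverted and reduced, on the far side of the lens.

516 mm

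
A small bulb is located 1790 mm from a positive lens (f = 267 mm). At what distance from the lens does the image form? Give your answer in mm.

314 mm

Thin-lens equation: 1/q = 1/f − 1/p = 1/(267.0) − 1/(1790) = 0.003745 − 0.0005587 = 0.003187, so q = 314 mm.
The image is real, inverted and reduced, on the far side of the lens.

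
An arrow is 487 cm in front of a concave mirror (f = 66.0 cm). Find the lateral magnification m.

1/d_i = 1/f − 1/d_o = 1/(66.00) − 1/(487) = 0.01310, so d_i = 76.35 cm.
m = −d_i/d_o = −(76.35)/(487) = -0.157.
The image is real, inverted and reduced, in front of the mirror.

m = -0.157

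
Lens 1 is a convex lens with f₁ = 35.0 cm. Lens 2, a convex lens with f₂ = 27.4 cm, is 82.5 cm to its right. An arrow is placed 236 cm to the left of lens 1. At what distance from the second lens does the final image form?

Lens 1: 1/d_i1 = 1/f₁ − 1/d_o1 = 1/(35.0) − 1/(236) = 0.02433, so d_i1 = 41.09 cm.
The intermediate image is 41.09 cm to the right of lens 1, which is 82.5 − (41.09) = 41.41 cm to the left of lens 2, so d_o2 = +41.41 cm.
Lens 2: 1/d_i2 = 1/f₂ − 1/d_o2 = 1/(27.4) − 1/(41.41) = 0.01235, so d_i2 = 81.0 cm.
The final image is real, 81.0 cm to the right of lens 2 (overall magnification ≈ 0.34).

81.0 cm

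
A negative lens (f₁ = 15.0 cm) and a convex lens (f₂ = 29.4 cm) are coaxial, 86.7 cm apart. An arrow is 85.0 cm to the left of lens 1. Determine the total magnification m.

f₁ = −15.0 cm (diverging).
Lens 1: 1/d_i1 = 1/(-15.0) − 1/(85.0) = -0.07843, so d_i1 = -12.75 cm; m₁ = −d_i1/d_o1 = +0.1500.
d_o2 = 86.7 − (-12.75) = 99.45 cm.
Lens 2: 1/d_i2 = 1/(29.4) − 1/(99.45) = 0.02396, so d_i2 = 41.74 cm; m₂ = −d_i2/d_o2 = -0.4197.
m = m₁·m₂ = (+0.1500)(-0.4197) = -0.0630.

m = -0.0630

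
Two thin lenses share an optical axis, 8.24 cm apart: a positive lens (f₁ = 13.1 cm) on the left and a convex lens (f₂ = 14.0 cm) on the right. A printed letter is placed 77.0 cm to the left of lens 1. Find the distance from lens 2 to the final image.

4.90 cm

Lens 1: 1/d_i1 = 1/f₁ − 1/d_o1 = 1/(13.1) − 1/(77.0) = 0.06335, so d_i1 = 15.79 cm.
The intermediate image is 15.79 cm to the right of lens 1, which lies 7.550 cm to the right of lens 2 — a virtual object — so d_o2 = −7.550 cm.
Lens 2: 1/d_i2 = 1/f₂ − 1/d_o2 = 1/(14.0) − 1/(-7.550) = 0.2039, so d_i2 = 4.90 cm.
The final image is real, 4.90 cm to the right of lens 2 (overall magnification ≈ -0.13).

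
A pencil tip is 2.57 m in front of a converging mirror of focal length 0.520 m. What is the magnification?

m = -0.254

1/d_i = 1/f − 1/d_o = 1/(0.5200) − 1/(2.57) = 1.534, so d_i = 0.6519 m.
m = −d_i/d_o = −(0.6519)/(2.57) = -0.254.
The image is real, inverted and reduced, in front of the mirror.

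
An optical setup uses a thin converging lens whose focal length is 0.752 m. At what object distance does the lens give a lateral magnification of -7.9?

m = −d_i/d_o ⇒ d_i = −m·d_o.
1/f = 1/d_o + 1/d_i = 1/d_o − 1/(m·d_o) = (1 − 1/m)/d_o, so d_o = f(1 − 1/m) = (0.7520)(1 − 1/(-7.9)) = 0.847 m.

0.847 m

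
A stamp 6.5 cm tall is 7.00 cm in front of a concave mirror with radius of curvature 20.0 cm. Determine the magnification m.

m = +3.33

f = R/2 = 20.0/2 = 10.00 cm.
1/d_i = 1/f − 1/d_o = 1/(10.00) − 1/(7.00) = -0.04286, so d_i = -23.33 cm.
m = −d_i/d_o = −(-23.33)/(7.00) = +3.33.
The image is virtual, upright and enlarged, behind the mirror.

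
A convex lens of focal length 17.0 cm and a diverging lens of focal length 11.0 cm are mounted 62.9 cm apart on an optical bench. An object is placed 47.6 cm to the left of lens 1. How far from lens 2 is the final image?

Lens 1: 1/d_i1 = 1/f₁ − 1/d_o1 = 1/(17.0) − 1/(47.6) = 0.03782, so d_i1 = 26.44 cm.
The intermediate image is 26.44 cm to the right of lens 1, which is 62.9 − (26.44) = 36.46 cm to the left of lens 2, so d_o2 = +36.46 cm.
Lens 2 is diverging, so f₂ = −11.0 cm.
Lens 2: 1/d_i2 = 1/f₂ − 1/d_o2 = 1/(-11.0) − 1/(36.46) = -0.1183, so d_i2 = -8.45 cm.
The final image is virtual, 8.45 cm to the left of lens 2 (overall magnification ≈ -0.13).

8.45 cm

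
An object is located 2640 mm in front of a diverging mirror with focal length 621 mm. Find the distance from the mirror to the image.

For a diverging mirror, f = -621 mm.
Mirror equation: 1/v = 1/f − 1/u = 1/(-621.0) − 1/(2640) = -0.001610 − 0.0003788 = -0.001989, so v = -503 mm.
The image is virtual, upright and reduced, behind the mirror.

503 mm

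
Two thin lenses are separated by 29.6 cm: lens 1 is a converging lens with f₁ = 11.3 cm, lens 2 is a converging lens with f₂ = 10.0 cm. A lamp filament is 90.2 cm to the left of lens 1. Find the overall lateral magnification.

m = +0.214

Lens 1: 1/d_i1 = 1/(11.3) − 1/(90.2) = 0.07741, so d_i1 = 12.92 cm; m₁ = −d_i1/d_o1 = -0.1432.
d_o2 = 29.6 − (12.92) = 16.68 cm.
Lens 2: 1/d_i2 = 1/(10.0) − 1/(16.68) = 0.04005, so d_i2 = 24.97 cm; m₂ = −d_i2/d_o2 = -1.497.
m = m₁·m₂ = (-0.1432)(-1.497) = +0.214.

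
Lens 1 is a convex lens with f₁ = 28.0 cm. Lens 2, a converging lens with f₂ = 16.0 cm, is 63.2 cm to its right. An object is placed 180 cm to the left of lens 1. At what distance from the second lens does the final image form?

Lens 1: 1/d_i1 = 1/f₁ − 1/d_o1 = 1/(28.0) − 1/(180) = 0.03016, so d_i1 = 33.16 cm.
The intermediate image is 33.16 cm to the right of lens 1, which is 63.2 − (33.16) = 30.04 cm to the left of lens 2, so d_o2 = +30.04 cm.
Lens 2: 1/d_i2 = 1/f₂ − 1/d_o2 = 1/(16.0) − 1/(30.04) = 0.02921, so d_i2 = 34.2 cm.
The final image is real, 34.2 cm to the right of lens 2 (overall magnification ≈ 0.21).

34.2 cm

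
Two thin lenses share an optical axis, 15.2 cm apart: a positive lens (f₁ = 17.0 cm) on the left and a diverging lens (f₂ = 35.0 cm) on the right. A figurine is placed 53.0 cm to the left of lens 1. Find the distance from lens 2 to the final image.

Lens 1: 1/d_i1 = 1/f₁ − 1/d_o1 = 1/(17.0) − 1/(53.0) = 0.03996, so d_i1 = 25.03 cm.
The intermediate image is 25.03 cm to the right of lens 1, which lies 9.830 cm to the right of lens 2 — a virtual object — so d_o2 = −9.830 cm.
Lens 2 is diverging, so f₂ = −35.0 cm.
Lens 2: 1/d_i2 = 1/f₂ − 1/d_o2 = 1/(-35.0) − 1/(-9.830) = 0.07316, so d_i2 = 13.7 cm.
The final image is real, 13.7 cm to the right of lens 2 (overall magnification ≈ -0.66).

13.7 cm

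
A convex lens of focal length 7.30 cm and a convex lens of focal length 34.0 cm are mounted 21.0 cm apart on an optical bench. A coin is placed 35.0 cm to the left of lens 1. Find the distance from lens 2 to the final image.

Lens 1: 1/d_i1 = 1/f₁ − 1/d_o1 = 1/(7.30) − 1/(35.0) = 0.1084, so d_i1 = 9.224 cm.
The intermediate image is 9.224 cm to the right of lens 1, which is 21.0 − (9.224) = 11.78 cm to the left of lens 2, so d_o2 = +11.78 cm.
Lens 2: 1/d_i2 = 1/f₂ − 1/d_o2 = 1/(34.0) − 1/(11.78) = -0.05548, so d_i2 = -18.0 cm.
The final image is virtual, 18.0 cm to the left of lens 2 (overall magnification ≈ -0.40).

18.0 cm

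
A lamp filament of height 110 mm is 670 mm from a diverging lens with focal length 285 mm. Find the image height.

For a diverging lens, f = -285 mm.
1/d_i = 1/f − 1/d_o = 1/(-285.0) − 1/(670) = -0.005001, so d_i = -199.9 mm.
m = −d_i/d_o = +0.2984.
|h_i| = |m|·h_o = 0.2984 × 110 = 32.8 mm. The image is virtual, upright and reduced, on the same side as the object.

32.8 mm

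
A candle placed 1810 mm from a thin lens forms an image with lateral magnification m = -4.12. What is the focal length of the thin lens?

f = 1460 mm (converging)

m = −d_i/d_o ⇒ d_i = −m·d_o = −(-4.12)·(1810) = 7457 mm.
1/f = 1/d_o + 1/d_i = 1/(1810) + 1/(7457) = 0.0006866, so f = 1460 mm.
Since f is positive, the thin lens is converging.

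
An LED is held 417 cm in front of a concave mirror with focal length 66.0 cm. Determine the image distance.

78.4 cm

Mirror equation: 1/d_i = 1/f − 1/d_o = 1/(66.00) − 1/(417) = 0.01515 − 0.002398 = 0.01275, so d_i = 78.4 cm.
The image is real, inverted and reduced, in front of the mirror.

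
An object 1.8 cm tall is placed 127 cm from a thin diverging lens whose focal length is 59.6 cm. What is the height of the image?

0.575 cm

For a diverging lens, f = -59.6 cm.
1/d_i = 1/f − 1/d_o = 1/(-59.60) − 1/(127) = -0.02465, so d_i = -40.56 cm.
m = −d_i/d_o = +0.3194.
|h_i| = |m|·h_o = 0.3194 × 1.8 = 0.575 cm. The image is virtual, upright and reduced, on the same side as the object.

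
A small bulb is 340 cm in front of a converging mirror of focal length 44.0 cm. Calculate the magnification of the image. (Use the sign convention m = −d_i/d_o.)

m = -0.149

1/d_i = 1/f − 1/d_o = 1/(44.00) − 1/(340) = 0.01979, so d_i = 50.54 cm.
m = −d_i/d_o = −(50.54)/(340) = -0.149.
The image is real, inverted and reduced, in front of the mirror.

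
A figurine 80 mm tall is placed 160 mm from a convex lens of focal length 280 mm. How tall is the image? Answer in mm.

187 mm

1/d_i = 1/f − 1/d_o = 1/(280.0) − 1/(160) = -0.002679, so d_i = -373.3 mm.
m = −d_i/d_o = +2.333.
|h_i| = |m|·h_o = 2.333 × 80 = 187 mm. The image is virtual, upright and enlarged, on the same side as the object.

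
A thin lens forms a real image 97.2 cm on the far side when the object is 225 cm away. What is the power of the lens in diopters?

P = +1.47 D

d_i = +97.2 cm.
1/f = 1/d_o + 1/d_i = 1/(225) + 1/(97.2) = 0.01473 cm⁻¹.
f = 67.88 cm = 0.6788 m, so P = 1/f = +1.47 D.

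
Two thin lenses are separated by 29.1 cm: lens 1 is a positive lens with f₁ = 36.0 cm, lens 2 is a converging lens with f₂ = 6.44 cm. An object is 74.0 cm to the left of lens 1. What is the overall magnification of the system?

m = -0.129

Lens 1: 1/d_i1 = 1/(36.0) − 1/(74.0) = 0.01426, so d_i1 = 70.11 cm; m₁ = −d_i1/d_o1 = -0.9474.
d_o2 = 29.1 − (70.11) = -41.01 cm (virtual object).
Lens 2: 1/d_i2 = 1/(6.44) − 1/(-41.01) = 0.1797, so d_i2 = 5.566 cm; m₂ = −d_i2/d_o2 = +0.1357.
m = m₁·m₂ = (-0.9474)(+0.1357) = -0.129.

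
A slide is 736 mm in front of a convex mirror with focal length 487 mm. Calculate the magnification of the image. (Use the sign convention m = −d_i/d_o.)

For a convex mirror, f = -487 mm.
1/d_i = 1/f − 1/d_o = 1/(-487.0) − 1/(736) = -0.003412, so d_i = -293.1 mm.
m = −d_i/d_o = −(-293.1)/(736) = +0.398.
The image is virtual, upright and reduced, behind the mirror.

m = +0.398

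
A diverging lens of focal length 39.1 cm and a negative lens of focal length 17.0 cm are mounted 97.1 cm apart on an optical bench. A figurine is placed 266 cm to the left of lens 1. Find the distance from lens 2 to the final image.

Lens 1 is diverging, so f₁ = −39.1 cm.
Lens 1: 1/d_i1 = 1/f₁ − 1/d_o1 = 1/(-39.1) − 1/(266) = -0.02933, so d_i1 = -34.09 cm.
The intermediate image is 34.09 cm to the left of lens 1 (virtual), which is 97.1 − (-34.09) = 131.2 cm to the left of lens 2, so d_o2 = +131.2 cm.
Lens 2 is diverging, so f₂ = −17.0 cm.
Lens 2: 1/d_i2 = 1/f₂ − 1/d_o2 = 1/(-17.0) − 1/(131.2) = -0.06645, so d_i2 = -15.0 cm.
The final image is virtual, 15.0 cm to the left of lens 2 (overall magnification ≈ 0.015).

15.0 cm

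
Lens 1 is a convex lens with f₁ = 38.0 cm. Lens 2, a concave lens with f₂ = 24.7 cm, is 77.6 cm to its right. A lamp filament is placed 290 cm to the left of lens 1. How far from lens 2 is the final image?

Lens 1: 1/d_i1 = 1/f₁ − 1/d_o1 = 1/(38.0) − 1/(290) = 0.02287, so d_i1 = 43.73 cm.
The intermediate image is 43.73 cm to the right of lens 1, which is 77.6 − (43.73) = 33.87 cm to the left of lens 2, so d_o2 = +33.87 cm.
Lens 2 is diverging, so f₂ = −24.7 cm.
Lens 2: 1/d_i2 = 1/f₂ − 1/d_o2 = 1/(-24.7) − 1/(33.87) = -0.07001, so d_i2 = -14.3 cm.
The final image is virtual, 14.3 cm to the left of lens 2 (overall magnification ≈ -0.064).

14.3 cm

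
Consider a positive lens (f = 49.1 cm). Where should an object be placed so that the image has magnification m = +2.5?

m = −d_i/d_o ⇒ d_i = −m·d_o.
1/f = 1/d_o + 1/d_i = 1/d_o − 1/(m·d_o) = (1 − 1/m)/d_o, so d_o = f(1 − 1/m) = (49.10)(1 − 1/(+2.5)) = 29.5 cm.

29.5 cm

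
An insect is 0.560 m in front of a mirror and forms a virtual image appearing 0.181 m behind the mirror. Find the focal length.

f = -0.267 m (convex)

Virtual image ⇒ d_i = −0.181 m.
1/f = 1/d_o + 1/d_i = 1/(0.560) + 1/(-0.181) = -3.739, so f = -0.267 m.
Since f is negative, the mirror is convex.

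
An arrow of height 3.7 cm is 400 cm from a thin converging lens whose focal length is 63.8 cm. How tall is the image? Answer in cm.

0.702 cm

1/d_i = 1/f − 1/d_o = 1/(63.80) − 1/(400) = 0.01317, so d_i = 75.91 cm.
m = −d_i/d_o = -0.1898.
|h_i| = |m|·h_o = 0.1898 × 3.7 = 0.702 cm. The image is real, inverted and reduced, on the far side of the lens.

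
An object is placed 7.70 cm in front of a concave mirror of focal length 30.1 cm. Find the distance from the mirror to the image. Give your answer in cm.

Mirror equation: 1/v = 1/f − 1/u = 1/(30.10) − 1/(7.70) = 0.03322 − 0.1299 = -0.09665, so v = -10.3 cm.
The image is virtual, upright and enlarged, behind the mirror.

10.3 cm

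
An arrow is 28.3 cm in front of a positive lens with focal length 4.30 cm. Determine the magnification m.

1/d_i = 1/f − 1/d_o = 1/(4.300) − 1/(28.3) = 0.1972, so d_i = 5.070 cm.
m = −d_i/d_o = −(5.070)/(28.3) = -0.179.
The image is real, inverted and reduced, on the far side of the lens.

m = -0.179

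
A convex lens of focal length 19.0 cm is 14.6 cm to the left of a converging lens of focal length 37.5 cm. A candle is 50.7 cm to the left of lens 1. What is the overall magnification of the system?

Lens 1: 1/d_i1 = 1/(19.0) − 1/(50.7) = 0.03291, so d_i1 = 30.39 cm; m₁ = −d_i1/d_o1 = -0.5994.
d_o2 = 14.6 − (30.39) = -15.79 cm (virtual object).
Lens 2: 1/d_i2 = 1/(37.5) − 1/(-15.79) = 0.09000, so d_i2 = 11.11 cm; m₂ = −d_i2/d_o2 = +0.7037.
m = m₁·m₂ = (-0.5994)(+0.7037) = -0.422.

m = -0.422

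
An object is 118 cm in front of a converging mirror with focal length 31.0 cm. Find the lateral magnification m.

1/d_i = 1/f − 1/d_o = 1/(31.00) − 1/(118) = 0.02378, so d_i = 42.05 cm.
m = −d_i/d_o = −(42.05)/(118) = -0.356.
The image is real, inverted and reduced, in front of the mirror.

m = -0.356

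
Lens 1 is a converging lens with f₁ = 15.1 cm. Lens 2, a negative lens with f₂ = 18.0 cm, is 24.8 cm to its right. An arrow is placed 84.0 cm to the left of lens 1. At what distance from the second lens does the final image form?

4.72 cm

Lens 1: 1/d_i1 = 1/f₁ − 1/d_o1 = 1/(15.1) − 1/(84.0) = 0.05432, so d_i1 = 18.41 cm.
The intermediate image is 18.41 cm to the right of lens 1, which is 24.8 − (18.41) = 6.390 cm to the left of lens 2, so d_o2 = +6.390 cm.
Lens 2 is diverging, so f₂ = −18.0 cm.
Lens 2: 1/d_i2 = 1/f₂ − 1/d_o2 = 1/(-18.0) − 1/(6.390) = -0.2121, so d_i2 = -4.72 cm.
The final image is virtual, 4.72 cm to the left of lens 2 (overall magnification ≈ -0.16).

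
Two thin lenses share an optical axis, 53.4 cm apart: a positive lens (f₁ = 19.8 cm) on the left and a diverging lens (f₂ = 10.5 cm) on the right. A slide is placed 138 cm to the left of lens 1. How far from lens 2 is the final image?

7.80 cm

Lens 1: 1/d_i1 = 1/f₁ − 1/d_o1 = 1/(19.8) − 1/(138) = 0.04326, so d_i1 = 23.12 cm.
The intermediate image is 23.12 cm to the right of lens 1, which is 53.4 − (23.12) = 30.28 cm to the left of lens 2, so d_o2 = +30.28 cm.
Lens 2 is diverging, so f₂ = −10.5 cm.
Lens 2: 1/d_i2 = 1/f₂ − 1/d_o2 = 1/(-10.5) − 1/(30.28) = -0.1283, so d_i2 = -7.80 cm.
The final image is virtual, 7.80 cm to the left of lens 2 (overall magnification ≈ -0.043).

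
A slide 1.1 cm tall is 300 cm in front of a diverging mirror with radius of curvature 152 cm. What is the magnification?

f = R/2 = 152/2 = 76.00 cm; for a diverging mirror, f = -76.00 cm.
1/d_i = 1/f − 1/d_o = 1/(-76.00) − 1/(300) = -0.01649, so d_i = -60.64 cm.
m = −d_i/d_o = −(-60.64)/(300) = +0.202.
The image is virtual, upright and reduced, behind the mirror.

m = +0.202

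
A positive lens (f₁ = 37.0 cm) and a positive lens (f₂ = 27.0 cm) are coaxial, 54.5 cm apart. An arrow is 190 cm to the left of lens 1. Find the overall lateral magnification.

m = -0.354

Lens 1: 1/d_i1 = 1/(37.0) − 1/(190) = 0.02176, so d_i1 = 45.95 cm; m₁ = −d_i1/d_o1 = -0.2418.
d_o2 = 54.5 − (45.95) = 8.550 cm.
Lens 2: 1/d_i2 = 1/(27.0) − 1/(8.550) = -0.07992, so d_i2 = -12.51 cm; m₂ = −d_i2/d_o2 = +1.463.
m = m₁·m₂ = (-0.2418)(+1.463) = -0.354.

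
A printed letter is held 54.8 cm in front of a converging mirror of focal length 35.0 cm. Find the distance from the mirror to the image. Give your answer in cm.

Mirror equation: 1/v = 1/f − 1/u = 1/(35.00) − 1/(54.8) = 0.02857 − 0.01825 = 0.01032, so v = 96.9 cm.
The image is real, inverted and enlarged, in front of the mirror.

96.9 cm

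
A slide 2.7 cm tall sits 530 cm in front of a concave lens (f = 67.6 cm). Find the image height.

For a concave lens, f = -67.6 cm.
1/d_i = 1/f − 1/d_o = 1/(-67.60) − 1/(530) = -0.01668, so d_i = -59.95 cm.
m = −d_i/d_o = +0.1131.
|h_i| = |m|·h_o = 0.1131 × 2.7 = 0.305 cm. The image is virtual, upright and reduced, on the same side as the object.

0.305 cm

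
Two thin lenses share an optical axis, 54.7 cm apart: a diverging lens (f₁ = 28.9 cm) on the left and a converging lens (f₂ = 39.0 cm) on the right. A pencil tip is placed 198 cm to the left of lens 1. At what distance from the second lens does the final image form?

Lens 1 is diverging, so f₁ = −28.9 cm.
Lens 1: 1/d_i1 = 1/f₁ − 1/d_o1 = 1/(-28.9) − 1/(198) = -0.03965, so d_i1 = -25.22 cm.
The intermediate image is 25.22 cm to the left of lens 1 (virtual), which is 54.7 − (-25.22) = 79.92 cm to the left of lens 2, so d_o2 = +79.92 cm.
Lens 2: 1/d_i2 = 1/f₂ − 1/d_o2 = 1/(39.0) − 1/(79.92) = 0.01313, so d_i2 = 76.2 cm.
The final image is real, 76.2 cm to the right of lens 2 (overall magnification ≈ -0.12).

76.2 cm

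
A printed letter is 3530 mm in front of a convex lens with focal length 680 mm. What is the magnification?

1/d_i = 1/f − 1/d_o = 1/(680.0) − 1/(3530) = 0.001187, so d_i = 842.2 mm.
m = −d_i/d_o = −(842.2)/(3530) = -0.239.
The image is real, inverted and reduced, on the far side of the lens.

m = -0.239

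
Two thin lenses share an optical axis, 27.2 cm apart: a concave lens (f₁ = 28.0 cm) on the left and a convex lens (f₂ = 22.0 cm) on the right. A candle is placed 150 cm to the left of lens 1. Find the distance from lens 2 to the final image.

Lens 1 is diverging, so f₁ = −28.0 cm.
Lens 1: 1/d_i1 = 1/f₁ − 1/d_o1 = 1/(-28.0) − 1/(150) = -0.04238, so d_i1 = -23.60 cm.
The intermediate image is 23.60 cm to the left of lens 1 (virtual), which is 27.2 − (-23.60) = 50.80 cm to the left of lens 2, so d_o2 = +50.80 cm.
Lens 2: 1/d_i2 = 1/f₂ − 1/d_o2 = 1/(22.0) − 1/(50.80) = 0.02577, so d_i2 = 38.8 cm.
The final image is real, 38.8 cm to the right of lens 2 (overall magnification ≈ -0.12).

38.8 cm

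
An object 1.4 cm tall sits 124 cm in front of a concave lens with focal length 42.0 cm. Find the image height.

0.354 cm

For a concave lens, f = -42.0 cm.
1/d_i = 1/f − 1/d_o = 1/(-42.00) − 1/(124) = -0.03187, so d_i = -31.37 cm.
m = −d_i/d_o = +0.2530.
|h_i| = |m|·h_o = 0.2530 × 1.4 = 0.354 cm. The image is virtual, upright and reduced, on the same side as the object.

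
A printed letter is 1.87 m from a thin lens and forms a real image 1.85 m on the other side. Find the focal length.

Real image ⇒ d_i = +1.85 m.
1/f = 1/d_o + 1/d_i = 1/(1.87) + 1/(1.85) = 1.075, so f = 0.930 m.
Since f is positive, the thin lens is converging.

f = 0.930 m (converging)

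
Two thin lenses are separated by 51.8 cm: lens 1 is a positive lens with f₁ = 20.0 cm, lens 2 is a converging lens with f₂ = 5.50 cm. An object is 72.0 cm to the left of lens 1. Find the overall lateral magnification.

m = +0.114

Lens 1: 1/d_i1 = 1/(20.0) − 1/(72.0) = 0.03611, so d_i1 = 27.69 cm; m₁ = −d_i1/d_o1 = -0.3846.
d_o2 = 51.8 − (27.69) = 24.11 cm.
Lens 2: 1/d_i2 = 1/(5.50) − 1/(24.11) = 0.1403, so d_i2 = 7.125 cm; m₂ = −d_i2/d_o2 = -0.2955.
m = m₁·m₂ = (-0.3846)(-0.2955) = +0.114.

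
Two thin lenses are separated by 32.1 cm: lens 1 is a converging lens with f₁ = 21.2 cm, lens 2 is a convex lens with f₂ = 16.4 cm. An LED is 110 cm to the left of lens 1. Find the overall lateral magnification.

m = -0.371

Lens 1: 1/d_i1 = 1/(21.2) − 1/(110) = 0.03808, so d_i1 = 26.26 cm; m₁ = −d_i1/d_o1 = -0.2387.
d_o2 = 32.1 − (26.26) = 5.840 cm.
Lens 2: 1/d_i2 = 1/(16.4) − 1/(5.840) = -0.1103, so d_i2 = -9.070 cm; m₂ = −d_i2/d_o2 = +1.553.
m = m₁·m₂ = (-0.2387)(+1.553) = -0.371.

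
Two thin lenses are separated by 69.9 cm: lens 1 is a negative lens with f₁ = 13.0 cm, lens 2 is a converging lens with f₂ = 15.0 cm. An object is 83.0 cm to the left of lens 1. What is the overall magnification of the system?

f₁ = −13.0 cm (diverging).
Lens 1: 1/d_i1 = 1/(-13.0) − 1/(83.0) = -0.08897, so d_i1 = -11.24 cm; m₁ = −d_i1/d_o1 = +0.1354.
d_o2 = 69.9 − (-11.24) = 81.14 cm.
Lens 2: 1/d_i2 = 1/(15.0) − 1/(81.14) = 0.05434, so d_i2 = 18.40 cm; m₂ = −d_i2/d_o2 = -0.2268.
m = m₁·m₂ = (+0.1354)(-0.2268) = -0.0307.

m = -0.0307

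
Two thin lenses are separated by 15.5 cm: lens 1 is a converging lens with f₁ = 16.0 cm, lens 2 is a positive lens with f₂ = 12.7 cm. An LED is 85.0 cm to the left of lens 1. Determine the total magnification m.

m = -0.174

Lens 1: 1/d_i1 = 1/(16.0) − 1/(85.0) = 0.05074, so d_i1 = 19.71 cm; m₁ = −d_i1/d_o1 = -0.2319.
d_o2 = 15.5 − (19.71) = -4.210 cm (virtual object).
Lens 2: 1/d_i2 = 1/(12.7) − 1/(-4.210) = 0.3163, so d_i2 = 3.162 cm; m₂ = −d_i2/d_o2 = +0.7510.
m = m₁·m₂ = (-0.2319)(+0.7510) = -0.174.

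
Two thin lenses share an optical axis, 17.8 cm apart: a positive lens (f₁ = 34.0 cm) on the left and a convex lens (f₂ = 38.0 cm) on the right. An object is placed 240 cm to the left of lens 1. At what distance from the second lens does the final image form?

Lens 1: 1/d_i1 = 1/f₁ − 1/d_o1 = 1/(34.0) − 1/(240) = 0.02525, so d_i1 = 39.61 cm.
The intermediate image is 39.61 cm to the right of lens 1, which lies 21.81 cm to the right of lens 2 — a virtual object — so d_o2 = −21.81 cm.
Lens 2: 1/d_i2 = 1/f₂ − 1/d_o2 = 1/(38.0) − 1/(-21.81) = 0.07217, so d_i2 = 13.9 cm.
The final image is real, 13.9 cm to the right of lens 2 (overall magnification ≈ -0.10).

13.9 cm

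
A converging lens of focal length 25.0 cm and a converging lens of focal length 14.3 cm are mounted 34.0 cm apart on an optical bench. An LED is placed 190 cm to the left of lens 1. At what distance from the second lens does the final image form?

8.20 cm

Lens 1: 1/d_i1 = 1/f₁ − 1/d_o1 = 1/(25.0) − 1/(190) = 0.03474, so d_i1 = 28.79 cm.
The intermediate image is 28.79 cm to the right of lens 1, which is 34.0 − (28.79) = 5.210 cm to the left of lens 2, so d_o2 = +5.210 cm.
Lens 2: 1/d_i2 = 1/f₂ − 1/d_o2 = 1/(14.3) − 1/(5.210) = -0.1220, so d_i2 = -8.20 cm.
The final image is virtual, 8.20 cm to the left of lens 2 (overall magnification ≈ -0.24).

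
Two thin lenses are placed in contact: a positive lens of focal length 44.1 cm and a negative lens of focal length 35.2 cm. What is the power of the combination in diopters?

P = -0.573 D

P₁ = 1/f₁ = 1/(0.441 m) = +2.268 D; P₂ = 1/f₂ = 1/(-0.352 m) = -2.841 D.
For thin lenses in contact, P = P₁ + P₂ = (+2.268) + (-2.841) = -0.573 D.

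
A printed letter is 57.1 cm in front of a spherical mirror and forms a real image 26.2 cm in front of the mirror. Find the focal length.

Real image ⇒ d_i = +26.2 cm.
1/f = 1/d_o + 1/d_i = 1/(57.1) + 1/(26.2) = 0.05568, so f = 18.0 cm.
Since f is positive, the spherical mirror is concave.

f = 18.0 cm (concave)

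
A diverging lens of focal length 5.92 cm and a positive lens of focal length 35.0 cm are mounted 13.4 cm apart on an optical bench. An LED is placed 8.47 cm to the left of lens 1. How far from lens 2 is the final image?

32.6 cm

Lens 1 is diverging, so f₁ = −5.92 cm.
Lens 1: 1/d_i1 = 1/f₁ − 1/d_o1 = 1/(-5.92) − 1/(8.47) = -0.2870, so d_i1 = -3.485 cm.
The intermediate image is 3.485 cm to the left of lens 1 (virtual), which is 13.4 − (-3.485) = 16.89 cm to the left of lens 2, so d_o2 = +16.89 cm.
Lens 2: 1/d_i2 = 1/f₂ − 1/d_o2 = 1/(35.0) − 1/(16.89) = -0.03064, so d_i2 = -32.6 cm.
The final image is virtual, 32.6 cm to the left of lens 2 (overall magnification ≈ 0.79).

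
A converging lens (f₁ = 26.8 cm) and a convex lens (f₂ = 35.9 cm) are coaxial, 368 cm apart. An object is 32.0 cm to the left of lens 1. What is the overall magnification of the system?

m = +1.11

Lens 1: 1/d_i1 = 1/(26.8) − 1/(32.0) = 0.006063, so d_i1 = 164.9 cm; m₁ = −d_i1/d_o1 = -5.153.
d_o2 = 368 − (164.9) = 203.1 cm.
Lens 2: 1/d_i2 = 1/(35.9) − 1/(203.1) = 0.02293, so d_i2 = 43.61 cm; m₂ = −d_i2/d_o2 = -0.2147.
m = m₁·m₂ = (-5.153)(-0.2147) = +1.11.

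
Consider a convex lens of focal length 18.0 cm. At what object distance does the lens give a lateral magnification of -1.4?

m = −d_i/d_o ⇒ d_i = −m·d_o.
1/f = 1/d_o + 1/d_i = 1/d_o − 1/(m·d_o) = (1 − 1/m)/d_o, so d_o = f(1 − 1/m) = (18.00)(1 − 1/(-1.4)) = 30.9 cm.

30.9 cm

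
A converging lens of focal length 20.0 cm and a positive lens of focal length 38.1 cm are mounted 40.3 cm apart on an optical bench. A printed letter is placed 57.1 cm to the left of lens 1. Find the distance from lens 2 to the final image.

12.7 cm

Lens 1: 1/d_i1 = 1/f₁ − 1/d_o1 = 1/(20.0) − 1/(57.1) = 0.03249, so d_i1 = 30.78 cm.
The intermediate image is 30.78 cm to the right of lens 1, which is 40.3 − (30.78) = 9.520 cm to the left of lens 2, so d_o2 = +9.520 cm.
Lens 2: 1/d_i2 = 1/f₂ − 1/d_o2 = 1/(38.1) − 1/(9.520) = -0.07880, so d_i2 = -12.7 cm.
The final image is virtual, 12.7 cm to the left of lens 2 (overall magnification ≈ -0.72).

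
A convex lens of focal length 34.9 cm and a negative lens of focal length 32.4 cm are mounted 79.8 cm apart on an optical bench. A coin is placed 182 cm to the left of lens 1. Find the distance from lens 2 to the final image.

17.2 cm

Lens 1: 1/d_i1 = 1/f₁ − 1/d_o1 = 1/(34.9) − 1/(182) = 0.02316, so d_i1 = 43.18 cm.
The intermediate image is 43.18 cm to the right of lens 1, which is 79.8 − (43.18) = 36.62 cm to the left of lens 2, so d_o2 = +36.62 cm.
Lens 2 is diverging, so f₂ = −32.4 cm.
Lens 2: 1/d_i2 = 1/f₂ − 1/d_o2 = 1/(-32.4) − 1/(36.62) = -0.05817, so d_i2 = -17.2 cm.
The final image is virtual, 17.2 cm to the left of lens 2 (overall magnification ≈ -0.11).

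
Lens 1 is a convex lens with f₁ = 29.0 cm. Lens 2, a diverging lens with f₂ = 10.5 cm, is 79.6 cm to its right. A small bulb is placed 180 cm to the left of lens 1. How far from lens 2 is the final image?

Lens 1: 1/d_i1 = 1/f₁ − 1/d_o1 = 1/(29.0) − 1/(180) = 0.02893, so d_i1 = 34.57 cm.
The intermediate image is 34.57 cm to the right of lens 1, which is 79.6 − (34.57) = 45.03 cm to the left of lens 2, so d_o2 = +45.03 cm.
Lens 2 is diverging, so f₂ = −10.5 cm.
Lens 2: 1/d_i2 = 1/f₂ − 1/d_o2 = 1/(-10.5) − 1/(45.03) = -0.1174, so d_i2 = -8.51 cm.
The final image is virtual, 8.51 cm to the left of lens 2 (overall magnification ≈ -0.036).

8.51 cm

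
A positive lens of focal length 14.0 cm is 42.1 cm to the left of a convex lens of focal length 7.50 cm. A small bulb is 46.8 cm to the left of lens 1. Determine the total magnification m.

m = +0.219

Lens 1: 1/d_i1 = 1/(14.0) − 1/(46.8) = 0.05006, so d_i1 = 19.98 cm; m₁ = −d_i1/d_o1 = -0.4269.
d_o2 = 42.1 − (19.98) = 22.12 cm.
Lens 2: 1/d_i2 = 1/(7.50) − 1/(22.12) = 0.08813, so d_i2 = 11.35 cm; m₂ = −d_i2/d_o2 = -0.5130.
m = m₁·m₂ = (-0.4269)(-0.5130) = +0.219.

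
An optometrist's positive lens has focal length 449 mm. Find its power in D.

P = +2.23 D

f = 44.9 cm = 0.449 m.
P = 1/f = 1/(0.449 m) = +2.23 D.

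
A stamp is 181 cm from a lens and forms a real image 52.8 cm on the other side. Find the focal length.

Real image ⇒ d_i = +52.8 cm.
1/f = 1/d_o + 1/d_i = 1/(181) + 1/(52.8) = 0.02446, so f = 40.9 cm.
Since f is positive, the lens is converging.

f = 40.9 cm (converging)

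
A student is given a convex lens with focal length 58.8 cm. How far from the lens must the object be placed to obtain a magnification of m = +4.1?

44.5 cm

m = −d_i/d_o ⇒ d_i = −m·d_o.
1/f = 1/d_o + 1/d_i = 1/d_o − 1/(m·d_o) = (1 − 1/m)/d_o, so d_o = f(1 − 1/m) = (58.80)(1 − 1/(+4.1)) = 44.5 cm.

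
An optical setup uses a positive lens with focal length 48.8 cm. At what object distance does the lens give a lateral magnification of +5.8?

40.4 cm

m = −d_i/d_o ⇒ d_i = −m·d_o.
1/f = 1/d_o + 1/d_i = 1/d_o − 1/(m·d_o) = (1 − 1/m)/d_o, so d_o = f(1 − 1/m) = (48.80)(1 − 1/(+5.8)) = 40.4 cm.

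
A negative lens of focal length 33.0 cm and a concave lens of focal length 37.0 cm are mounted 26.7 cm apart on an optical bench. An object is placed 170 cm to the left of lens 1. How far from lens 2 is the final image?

Lens 1 is diverging, so f₁ = −33.0 cm.
Lens 1: 1/d_i1 = 1/f₁ − 1/d_o1 = 1/(-33.0) − 1/(170) = -0.03619, so d_i1 = -27.64 cm.
The intermediate image is 27.64 cm to the left of lens 1 (virtual), which is 26.7 − (-27.64) = 54.34 cm to the left of lens 2, so d_o2 = +54.34 cm.
Lens 2 is diverging, so f₂ = −37.0 cm.
Lens 2: 1/d_i2 = 1/f₂ − 1/d_o2 = 1/(-37.0) − 1/(54.34) = -0.04543, so d_i2 = -22.0 cm.
The final image is virtual, 22.0 cm to the left of lens 2 (overall magnification ≈ 0.066).

22.0 cm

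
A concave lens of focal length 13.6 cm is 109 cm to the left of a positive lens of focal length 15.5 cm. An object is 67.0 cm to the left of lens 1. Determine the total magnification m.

m = -0.0250

f₁ = −13.6 cm (diverging).
Lens 1: 1/d_i1 = 1/(-13.6) − 1/(67.0) = -0.08845, so d_i1 = -11.31 cm; m₁ = −d_i1/d_o1 = +0.1688.
d_o2 = 109 − (-11.31) = 120.3 cm.
Lens 2: 1/d_i2 = 1/(15.5) − 1/(120.3) = 0.05620, so d_i2 = 17.79 cm; m₂ = −d_i2/d_o2 = -0.1479.
m = m₁·m₂ = (+0.1688)(-0.1479) = -0.0250.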